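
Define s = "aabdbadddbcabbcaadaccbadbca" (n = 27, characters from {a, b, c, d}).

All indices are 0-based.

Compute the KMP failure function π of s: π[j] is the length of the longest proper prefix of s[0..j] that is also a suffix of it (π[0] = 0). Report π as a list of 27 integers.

[0, 1, 0, 0, 0, 1, 0, 0, 0, 0, 0, 1, 0, 0, 0, 1, 2, 0, 1, 0, 0, 0, 1, 0, 0, 0, 1]

π[0] = 0
j=1 s[j]='a': π[1]=1 (border 'a')
j=2 s[j]='b': k: 1→0; π[2]=0 (border '')
j=3 s[j]='d': π[3]=0 (border '')
j=4 s[j]='b': π[4]=0 (border '')
j=5 s[j]='a': π[5]=1 (border 'a')
j=6 s[j]='d': k: 1→0; π[6]=0 (border '')
j=7 s[j]='d': π[7]=0 (border '')
j=8 s[j]='d': π[8]=0 (border '')
j=9 s[j]='b': π[9]=0 (border '')
j=10 s[j]='c': π[10]=0 (border '')
j=11 s[j]='a': π[11]=1 (border 'a')
j=12 s[j]='b': k: 1→0; π[12]=0 (border '')
j=13 s[j]='b': π[13]=0 (border '')
j=14 s[j]='c': π[14]=0 (border '')
j=15 s[j]='a': π[15]=1 (border 'a')
j=16 s[j]='a': π[16]=2 (border 'aa')
j=17 s[j]='d': k: 2→1→0; π[17]=0 (border '')
j=18 s[j]='a': π[18]=1 (border 'a')
j=19 s[j]='c': k: 1→0; π[19]=0 (border '')
j=20 s[j]='c': π[20]=0 (border '')
j=21 s[j]='b': π[21]=0 (border '')
j=22 s[j]='a': π[22]=1 (border 'a')
j=23 s[j]='d': k: 1→0; π[23]=0 (border '')
j=24 s[j]='b': π[24]=0 (border '')
j=25 s[j]='c': π[25]=0 (border '')
j=26 s[j]='a': π[26]=1 (border 'a')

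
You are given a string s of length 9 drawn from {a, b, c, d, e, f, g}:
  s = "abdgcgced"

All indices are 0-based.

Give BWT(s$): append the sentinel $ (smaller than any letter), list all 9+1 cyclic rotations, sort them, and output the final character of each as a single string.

d$aggebccd

rank  rotation    last
    0  $abdgcgced  d
    1  abdgcgced$  $
    2  bdgcgced$a  a
    3  ced$abdgcg  g
    4  cgced$abdg  g
    5  d$abdgcgce  e
    6  dgcgced$ab  b
    7  ed$abdgcgc  c
    8  gced$abdgc  c
    9  gcgced$abd  d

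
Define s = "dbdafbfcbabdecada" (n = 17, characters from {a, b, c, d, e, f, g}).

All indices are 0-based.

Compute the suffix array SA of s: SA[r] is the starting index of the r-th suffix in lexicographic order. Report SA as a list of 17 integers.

rank→(start, suffix):
  0 → (16, 'a')
  1 → (9, 'abdecada')
  2 → (14, 'ada')
  3 → (3, 'afbfcbabdecada')
  4 → (8, 'babdecada')
  5 → (1, 'bdafbfcbabdecada')
  6 → (10, 'bdecada')
  7 → (5, 'bfcbabdecada')
  8 → (13, 'cada')
  9 → (7, 'cbabdecada')
  10 → (15, 'da')
  11 → (2, 'dafbfcbabdecada')
  12 → (0, 'dbdafbfcbabdecada')
  13 → (11, 'decada')
  14 → (12, 'ecada')
  15 → (4, 'fbfcbabdecada')
  16 → (6, 'fcbabdecada')

[16, 9, 14, 3, 8, 1, 10, 5, 13, 7, 15, 2, 0, 11, 12, 4, 6]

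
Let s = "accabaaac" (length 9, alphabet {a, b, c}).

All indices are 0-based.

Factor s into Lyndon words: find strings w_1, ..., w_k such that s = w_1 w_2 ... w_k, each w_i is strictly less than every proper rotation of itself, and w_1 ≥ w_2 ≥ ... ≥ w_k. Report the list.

["acc", "ab", "aaac"]

emit factor 1: 'acc' (i=0, period=3)
emit factor 2: 'ab' (i=3, period=2)
emit factor 3: 'aaac' (i=5, period=4)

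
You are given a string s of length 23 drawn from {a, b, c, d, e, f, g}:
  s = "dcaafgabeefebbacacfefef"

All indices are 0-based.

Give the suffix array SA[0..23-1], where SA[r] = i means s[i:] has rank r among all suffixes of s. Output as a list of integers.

[2, 6, 14, 16, 3, 13, 12, 7, 1, 15, 17, 0, 11, 8, 21, 9, 19, 22, 10, 20, 18, 4, 5]

sorted suffixes:
  #0 SA[0]=2  'aafgabeefebbacacfefef'
  #1 SA[1]=6  'abeefebbacacfefef'
  #2 SA[2]=14  'acacfefef'
  #3 SA[3]=16  'acfefef'
  #4 SA[4]=3  'afgabeefebbacacfefef'
  #5 SA[5]=13  'bacacfefef'
  #6 SA[6]=12  'bbacacfefef'
  #7 SA[7]=7  'beefebbacacfefef'
  #8 SA[8]=1  'caafgabeefebbacacfefef'
  #9 SA[9]=15  'cacfefef'
  #10 SA[10]=17  'cfefef'
  #11 SA[11]=0  'dcaafgabeefebbacacfefef'
  #12 SA[12]=11  'ebbacacfefef'
  #13 SA[13]=8  'eefebbacacfefef'
  #14 SA[14]=21  'ef'
  #15 SA[15]=9  'efebbacacfefef'
  #16 SA[16]=19  'efef'
  #17 SA[17]=22  'f'
  #18 SA[18]=10  'febbacacfefef'
  #19 SA[19]=20  'fef'
  #20 SA[20]=18  'fefef'
  #21 SA[21]=4  'fgabeefebbacacfefef'
  #22 SA[22]=5  'gabeefebbacacfefef'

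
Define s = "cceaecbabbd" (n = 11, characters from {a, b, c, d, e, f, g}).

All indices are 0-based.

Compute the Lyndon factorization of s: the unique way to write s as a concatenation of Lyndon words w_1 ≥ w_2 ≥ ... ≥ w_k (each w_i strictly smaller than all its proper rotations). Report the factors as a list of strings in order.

emit factor 1: 'cce' (i=0, period=3)
emit factor 2: 'aecb' (i=3, period=4)
emit factor 3: 'abbd' (i=7, period=4)

["cce", "aecb", "abbd"]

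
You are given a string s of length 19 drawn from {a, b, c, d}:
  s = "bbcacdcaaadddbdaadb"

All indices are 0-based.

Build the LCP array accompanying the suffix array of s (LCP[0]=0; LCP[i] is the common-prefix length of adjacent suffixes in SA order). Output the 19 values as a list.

rank | idx | suffix
   0 |   7 | aaadddbdaadb
   1 |  15 | aadb
   2 |   8 | aadddbdaadb
   3 |   3 | acdcaaadddbdaadb
   4 |  16 | adb
   5 |   9 | adddbdaadb
   6 |  18 | b
   7 |   0 | bbcacdcaaadddbdaadb
   8 |   1 | bcacdcaaadddbdaadb
   9 |  13 | bdaadb
  10 |   6 | caaadddbdaadb
  11 |   2 | cacdcaaadddbdaadb
  12 |   4 | cdcaaadddbdaadb
  13 |  14 | daadb
  14 |  17 | db
  15 |  12 | dbdaadb
  16 |   5 | dcaaadddbdaadb
  17 |  11 | ddbdaadb
  18 |  10 | dddbdaadb

SA = [7, 15, 8, 3, 16, 9, 18, 0, 1, 13, 6, 2, 4, 14, 17, 12, 5, 11, 10]
rank  pair      lcp
   1  s[7:],s[15:]  2  'aa'
   2  s[15:],s[8:]  3  'aad'
   3  s[8:],s[3:]  1  'a'
   4  s[3:],s[16:]  1  'a'
   5  s[16:],s[9:]  2  'ad'
   6  s[9:],s[18:]  0  ''
   7  s[18:],s[0:]  1  'b'
   8  s[0:],s[1:]  1  'b'
   9  s[1:],s[13:]  1  'b'
  10  s[13:],s[6:]  0  ''
  11  s[6:],s[2:]  2  'ca'
  12  s[2:],s[4:]  1  'c'
  13  s[4:],s[14:]  0  ''
  14  s[14:],s[17:]  1  'd'
  15  s[17:],s[12:]  2  'db'
  16  s[12:],s[5:]  1  'd'
  17  s[5:],s[11:]  1  'd'
  18  s[11:],s[10:]  2  'dd'

[0, 2, 3, 1, 1, 2, 0, 1, 1, 1, 0, 2, 1, 0, 1, 2, 1, 1, 2]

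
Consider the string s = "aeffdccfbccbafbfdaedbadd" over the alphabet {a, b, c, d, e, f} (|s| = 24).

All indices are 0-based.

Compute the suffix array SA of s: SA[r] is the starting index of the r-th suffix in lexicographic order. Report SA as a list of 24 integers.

[21, 17, 0, 12, 20, 11, 8, 14, 10, 9, 5, 6, 23, 16, 19, 4, 22, 18, 1, 7, 13, 15, 3, 2]

rank | idx | suffix
   0 |  21 | add
   1 |  17 | aedbadd
   2 |   0 | aeffdccfbccbafbfdaedbadd
   3 |  12 | afbfdaedbadd
   4 |  20 | badd
   5 |  11 | bafbfdaedbadd
   6 |   8 | bccbafbfdaedbadd
   7 |  14 | bfdaedbadd
   8 |  10 | cbafbfdaedbadd
   9 |   9 | ccbafbfdaedbadd
  10 |   5 | ccfbccbafbfdaedbadd
  11 |   6 | cfbccbafbfdaedbadd
  12 |  23 | d
  13 |  16 | daedbadd
  14 |  19 | dbadd
  15 |   4 | dccfbccbafbfdaedbadd
  16 |  22 | dd
  17 |  18 | edbadd
  18 |   1 | effdccfbccbafbfdaedbadd
  19 |   7 | fbccbafbfdaedbadd
  20 |  13 | fbfdaedbadd
  21 |  15 | fdaedbadd
  22 |   3 | fdccfbccbafbfdaedbadd
  23 |   2 | ffdccfbccbafbfdaedbadd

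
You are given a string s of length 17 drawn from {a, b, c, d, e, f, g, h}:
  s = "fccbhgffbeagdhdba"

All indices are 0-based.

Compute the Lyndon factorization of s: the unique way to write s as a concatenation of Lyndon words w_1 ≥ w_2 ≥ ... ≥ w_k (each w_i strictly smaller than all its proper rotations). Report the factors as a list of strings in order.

emit factor 1: 'f' (i=0, period=1)
emit factor 2: 'c' (i=1, period=1)
emit factor 3: 'c' (i=2, period=1)
emit factor 4: 'bhgff' (i=3, period=5)
emit factor 5: 'be' (i=8, period=2)
emit factor 6: 'agdhdb' (i=10, period=6)
emit factor 7: 'a' (i=16, period=1)

["f", "c", "c", "bhgff", "be", "agdhdb", "a"]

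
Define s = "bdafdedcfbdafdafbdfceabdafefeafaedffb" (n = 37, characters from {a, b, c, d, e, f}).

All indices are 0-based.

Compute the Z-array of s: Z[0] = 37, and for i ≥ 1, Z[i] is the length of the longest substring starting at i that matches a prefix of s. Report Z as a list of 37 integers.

Z[0]=37
i=1: fresh scan; Z[1]=0
i=2: fresh scan; Z[2]=0
i=3: fresh scan; Z[3]=0
i=4: fresh scan; Z[4]=0
i=5: fresh scan; Z[5]=0
i=6: fresh scan; Z[6]=0
i=7: fresh scan; Z[7]=0
i=8: fresh scan; Z[8]=0
i=9: fresh scan; Z[9]=5 scan→box=[9,14)
i=10: min(r-i=4, Z[1]=0)=0; Z[10]=0
i=11: min(r-i=3, Z[2]=0)=0; Z[11]=0
i=12: min(r-i=2, Z[3]=0)=0; Z[12]=0
i=13: min(r-i=1, Z[4]=0)=0; Z[13]=0
i=14: fresh scan; Z[14]=0
i=15: fresh scan; Z[15]=0
i=16: fresh scan; Z[16]=2 scan→box=[16,18)
i=17: min(r-i=1, Z[1]=0)=0; Z[17]=0
i=18: fresh scan; Z[18]=0
i=19: fresh scan; Z[19]=0
i=20: fresh scan; Z[20]=0
i=21: fresh scan; Z[21]=0
i=22: fresh scan; Z[22]=4 scan→box=[22,26)
i=23: min(r-i=3, Z[1]=0)=0; Z[23]=0
i=24: min(r-i=2, Z[2]=0)=0; Z[24]=0
i=25: min(r-i=1, Z[3]=0)=0; Z[25]=0
i=26: fresh scan; Z[26]=0
i=27: fresh scan; Z[27]=0
i=28: fresh scan; Z[28]=0
i=29: fresh scan; Z[29]=0
i=30: fresh scan; Z[30]=0
i=31: fresh scan; Z[31]=0
i=32: fresh scan; Z[32]=0
i=33: fresh scan; Z[33]=0
i=34: fresh scan; Z[34]=0
i=35: fresh scan; Z[35]=0
i=36: fresh scan; Z[36]=1 scan→box=[36,37)

[37, 0, 0, 0, 0, 0, 0, 0, 0, 5, 0, 0, 0, 0, 0, 0, 2, 0, 0, 0, 0, 0, 4, 0, 0, 0, 0, 0, 0, 0, 0, 0, 0, 0, 0, 0, 1]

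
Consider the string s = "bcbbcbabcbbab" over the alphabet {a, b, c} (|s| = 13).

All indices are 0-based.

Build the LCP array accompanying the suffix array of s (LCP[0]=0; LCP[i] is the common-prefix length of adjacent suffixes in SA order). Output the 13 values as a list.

sorted suffixes:
  #0 SA[0]=11  'ab'
  #1 SA[1]=6  'abcbbab'
  #2 SA[2]=12  'b'
  #3 SA[3]=10  'bab'
  #4 SA[4]=5  'babcbbab'
  #5 SA[5]=9  'bbab'
  #6 SA[6]=2  'bbcbabcbbab'
  #7 SA[7]=3  'bcbabcbbab'
  #8 SA[8]=7  'bcbbab'
  #9 SA[9]=0  'bcbbcbabcbbab'
  #10 SA[10]=4  'cbabcbbab'
  #11 SA[11]=8  'cbbab'
  #12 SA[12]=1  'cbbcbabcbbab'

SA = [11, 6, 12, 10, 5, 9, 2, 3, 7, 0, 4, 8, 1]
i: (SA[i-1],SA[i]) lcp shared
  1: (11,6) 2 'ab'
  2: (6,12) 0 ''
  3: (12,10) 1 'b'
  4: (10,5) 3 'bab'
  5: (5,9) 1 'b'
  6: (9,2) 2 'bb'
  7: (2,3) 1 'b'
  8: (3,7) 3 'bcb'
  9: (7,0) 4 'bcbb'
  10: (0,4) 0 ''
  11: (4,8) 2 'cb'
  12: (8,1) 3 'cbb'

[0, 2, 0, 1, 3, 1, 2, 1, 3, 4, 0, 2, 3]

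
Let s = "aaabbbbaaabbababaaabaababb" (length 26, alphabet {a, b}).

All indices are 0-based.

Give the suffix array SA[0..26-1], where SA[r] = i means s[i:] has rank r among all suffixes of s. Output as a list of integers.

sorted suffixes:
  #0 SA[0]=16  'aaabaababb'
  #1 SA[1]=7  'aaabbababaaabaababb'
  #2 SA[2]=0  'aaabbbbaaabbababaaabaababb'
  #3 SA[3]=17  'aabaababb'
  #4 SA[4]=20  'aababb'
  #5 SA[5]=8  'aabbababaaabaababb'
  #6 SA[6]=1  'aabbbbaaabbababaaabaababb'
  #7 SA[7]=14  'abaaabaababb'
  #8 SA[8]=18  'abaababb'
  #9 SA[9]=12  'ababaaabaababb'
  #10 SA[10]=21  'ababb'
  #11 SA[11]=23  'abb'
  #12 SA[12]=9  'abbababaaabaababb'
  #13 SA[13]=2  'abbbbaaabbababaaabaababb'
  #14 SA[14]=25  'b'
  #15 SA[15]=15  'baaabaababb'
  #16 SA[16]=6  'baaabbababaaabaababb'
  #17 SA[17]=19  'baababb'
  #18 SA[18]=13  'babaaabaababb'
  #19 SA[19]=11  'bababaaabaababb'
  #20 SA[20]=22  'babb'
  #21 SA[21]=24  'bb'
  #22 SA[22]=5  'bbaaabbababaaabaababb'
  #23 SA[23]=10  'bbababaaabaababb'
  #24 SA[24]=4  'bbbaaabbababaaabaababb'
  #25 SA[25]=3  'bbbbaaabbababaaabaababb'

[16, 7, 0, 17, 20, 8, 1, 14, 18, 12, 21, 23, 9, 2, 25, 15, 6, 19, 13, 11, 22, 24, 5, 10, 4, 3]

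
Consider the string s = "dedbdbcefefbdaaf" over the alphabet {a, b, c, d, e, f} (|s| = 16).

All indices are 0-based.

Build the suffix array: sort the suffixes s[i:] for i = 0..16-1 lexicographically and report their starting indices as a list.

[13, 14, 5, 11, 3, 6, 12, 4, 2, 0, 1, 9, 7, 15, 10, 8]

rank→(start, suffix):
  0 → (13, 'aaf')
  1 → (14, 'af')
  2 → (5, 'bcefefbdaaf')
  3 → (11, 'bdaaf')
  4 → (3, 'bdbcefefbdaaf')
  5 → (6, 'cefefbdaaf')
  6 → (12, 'daaf')
  7 → (4, 'dbcefefbdaaf')
  8 → (2, 'dbdbcefefbdaaf')
  9 → (0, 'dedbdbcefefbdaaf')
  10 → (1, 'edbdbcefefbdaaf')
  11 → (9, 'efbdaaf')
  12 → (7, 'efefbdaaf')
  13 → (15, 'f')
  14 → (10, 'fbdaaf')
  15 → (8, 'fefbdaaf')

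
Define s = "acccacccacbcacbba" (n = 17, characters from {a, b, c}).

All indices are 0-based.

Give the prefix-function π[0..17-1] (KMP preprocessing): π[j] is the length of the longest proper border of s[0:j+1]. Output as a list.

[0, 0, 0, 0, 1, 2, 3, 4, 5, 6, 0, 0, 1, 2, 0, 0, 1]

π[0] = 0
j=1 s[j]='c': π[1]=0 (border '')
j=2 s[j]='c': π[2]=0 (border '')
j=3 s[j]='c': π[3]=0 (border '')
j=4 s[j]='a': π[4]=1 (border 'a')
j=5 s[j]='c': π[5]=2 (border 'ac')
j=6 s[j]='c': π[6]=3 (border 'acc')
j=7 s[j]='c': π[7]=4 (border 'accc')
j=8 s[j]='a': π[8]=5 (border 'accca')
j=9 s[j]='c': π[9]=6 (border 'acccac')
j=10 s[j]='b': k: 6→2→0; π[10]=0 (border '')
j=11 s[j]='c': π[11]=0 (border '')
j=12 s[j]='a': π[12]=1 (border 'a')
j=13 s[j]='c': π[13]=2 (border 'ac')
j=14 s[j]='b': k: 2→0; π[14]=0 (border '')
j=15 s[j]='b': π[15]=0 (border '')
j=16 s[j]='a': π[16]=1 (border 'a')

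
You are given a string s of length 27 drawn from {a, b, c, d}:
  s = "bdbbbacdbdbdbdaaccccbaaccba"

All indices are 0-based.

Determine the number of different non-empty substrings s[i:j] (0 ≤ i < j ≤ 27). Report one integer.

sorted suffixes:
  #0 SA[0]=26  'a'
  #1 SA[1]=21  'aaccba'
  #2 SA[2]=14  'aaccccbaaccba'
  #3 SA[3]=22  'accba'
  #4 SA[4]=15  'accccbaaccba'
  #5 SA[5]=5  'acdbdbdbdaaccccbaaccba'
  #6 SA[6]=25  'ba'
  #7 SA[7]=20  'baaccba'
  #8 SA[8]=4  'bacdbdbdbdaaccccbaaccba'
  #9 SA[9]=3  'bbacdbdbdbdaaccccbaaccba'
  #10 SA[10]=2  'bbbacdbdbdbdaaccccbaaccba'
  #11 SA[11]=12  'bdaaccccbaaccba'
  #12 SA[12]=0  'bdbbbacdbdbdbdaaccccbaaccba'
  #13 SA[13]=10  'bdbdaaccccbaaccba'
  #14 SA[14]=8  'bdbdbdaaccccbaaccba'
  #15 SA[15]=24  'cba'
  #16 SA[16]=19  'cbaaccba'
  #17 SA[17]=23  'ccba'
  #18 SA[18]=18  'ccbaaccba'
  #19 SA[19]=17  'cccbaaccba'
  #20 SA[20]=16  'ccccbaaccba'
  #21 SA[21]=6  'cdbdbdbdaaccccbaaccba'
  #22 SA[22]=13  'daaccccbaaccba'
  #23 SA[23]=1  'dbbbacdbdbdbdaaccccbaaccba'
  #24 SA[24]=11  'dbdaaccccbaaccba'
  #25 SA[25]=9  'dbdbdaaccccbaaccba'
  #26 SA[26]=7  'dbdbdbdaaccccbaaccba'

SA = [26, 21, 14, 22, 15, 5, 25, 20, 4, 3, 2, 12, 0, 10, 8, 24, 19, 23, 18, 17, 16, 6, 13, 1, 11, 9, 7]
[i] adj suffixes → lcp
  [1] 26/21 → 1 ('a')
  [2] 21/14 → 4 ('aacc')
  [3] 14/22 → 1 ('a')
  [4] 22/15 → 3 ('acc')
  [5] 15/5 → 2 ('ac')
  [6] 5/25 → 0 ('')
  [7] 25/20 → 2 ('ba')
  [8] 20/4 → 2 ('ba')
  [9] 4/3 → 1 ('b')
  [10] 3/2 → 2 ('bb')
  [11] 2/12 → 1 ('b')
  [12] 12/0 → 2 ('bd')
  [13] 0/10 → 3 ('bdb')
  [14] 10/8 → 4 ('bdbd')
  [15] 8/24 → 0 ('')
  [16] 24/19 → 3 ('cba')
  [17] 19/23 → 1 ('c')
  [18] 23/18 → 4 ('ccba')
  [19] 18/17 → 2 ('cc')
  [20] 17/16 → 3 ('ccc')
  [21] 16/6 → 1 ('c')
  [22] 6/13 → 0 ('')
  [23] 13/1 → 1 ('d')
  [24] 1/11 → 2 ('db')
  [25] 11/9 → 3 ('dbd')
  [26] 9/7 → 5 ('dbdbd')

n(n+1)/2 = 27·28/2 = 378
Σ LCP = 0 + 1 + 4 + 1 + 3 + 2 + 0 + 2 + 2 + 1 + 2 + 1 + 2 + 3 + 4 + 0 + 3 + 1 + 4 + 2 + 3 + 1 + 0 + 1 + 2 + 3 + 5 = 53
distinct = 378 − 53 = 325

325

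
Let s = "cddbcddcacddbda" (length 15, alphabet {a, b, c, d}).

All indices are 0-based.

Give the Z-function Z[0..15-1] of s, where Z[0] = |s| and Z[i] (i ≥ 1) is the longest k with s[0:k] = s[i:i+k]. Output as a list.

[15, 0, 0, 0, 3, 0, 0, 1, 0, 4, 0, 0, 0, 0, 0]

Z[0]=15
i=1: outside box; Z[1]=0
i=2: outside box; Z[2]=0
i=3: outside box; Z[3]=0
i=4: outside box; Z[4]=3 scan→box=[4,7)
i=5: min(r-i=2, Z[1]=0)=0; Z[5]=0
i=6: min(r-i=1, Z[2]=0)=0; Z[6]=0
i=7: outside box; Z[7]=1 scan→box=[7,8)
i=8: outside box; Z[8]=0
i=9: outside box; Z[9]=4 scan→box=[9,13)
i=10: min(r-i=3, Z[1]=0)=0; Z[10]=0
i=11: min(r-i=2, Z[2]=0)=0; Z[11]=0
i=12: min(r-i=1, Z[3]=0)=0; Z[12]=0
i=13: outside box; Z[13]=0
i=14: outside box; Z[14]=0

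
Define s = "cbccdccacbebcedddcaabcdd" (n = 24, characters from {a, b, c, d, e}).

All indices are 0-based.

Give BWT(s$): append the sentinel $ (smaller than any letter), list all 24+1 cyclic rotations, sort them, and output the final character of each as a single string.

rank  rotation                   last
    0  $cbccdccacbebcedddcaabcdd  d
    1  aabcdd$cbccdccacbebcedddc  c
    2  abcdd$cbccdccacbebcedddca  a
    3  acbebcedddcaabcdd$cbccdcc  c
    4  bccdccacbebcedddcaabcdd$c  c
    5  bcdd$cbccdccacbebcedddcaa  a
    6  bcedddcaabcdd$cbccdccacbe  e
    7  bebcedddcaabcdd$cbccdccac  c
    8  caabcdd$cbccdccacbebceddd  d
    9  cacbebcedddcaabcdd$cbccdc  c
   10  cbccdccacbebcedddcaabcdd$  $
   11  cbebcedddcaabcdd$cbccdcca  a
   12  ccacbebcedddcaabcdd$cbccd  d
   13  ccdccacbebcedddcaabcdd$cb  b
   14  cdccacbebcedddcaabcdd$cbc  c
   15  cdd$cbccdccacbebcedddcaab  b
   16  cedddcaabcdd$cbccdccacbeb  b
   17  d$cbccdccacbebcedddcaabcd  d
   18  dcaabcdd$cbccdccacbebcedd  d
   19  dccacbebcedddcaabcdd$cbcc  c
   20  dd$cbccdccacbebcedddcaabc  c
   21  ddcaabcdd$cbccdccacbebced  d
   22  dddcaabcdd$cbccdccacbebce  e
   23  ebcedddcaabcdd$cbccdccacb  b
   24  edddcaabcdd$cbccdccacbebc  c

dcaccaecdc$adbcbbddccdebc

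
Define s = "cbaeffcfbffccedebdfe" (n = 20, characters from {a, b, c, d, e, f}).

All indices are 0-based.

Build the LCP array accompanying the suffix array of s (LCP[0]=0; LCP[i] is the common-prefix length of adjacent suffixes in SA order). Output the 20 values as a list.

rank | idx | suffix
   0 |   2 | aeffcfbffccedebdfe
   1 |   1 | baeffcfbffccedebdfe
   2 |  16 | bdfe
   3 |   8 | bffccedebdfe
   4 |   0 | cbaeffcfbffccedebdfe
   5 |  11 | ccedebdfe
   6 |  12 | cedebdfe
   7 |   6 | cfbffccedebdfe
   8 |  14 | debdfe
   9 |  17 | dfe
  10 |  19 | e
  11 |  15 | ebdfe
  12 |  13 | edebdfe
  13 |   3 | effcfbffccedebdfe
  14 |   7 | fbffccedebdfe
  15 |  10 | fccedebdfe
  16 |   5 | fcfbffccedebdfe
  17 |  18 | fe
  18 |   9 | ffccedebdfe
  19 |   4 | ffcfbffccedebdfe

SA = [2, 1, 16, 8, 0, 11, 12, 6, 14, 17, 19, 15, 13, 3, 7, 10, 5, 18, 9, 4]
i: (SA[i-1],SA[i]) lcp shared
  1: (2,1) 0 ''
  2: (1,16) 1 'b'
  3: (16,8) 1 'b'
  4: (8,0) 0 ''
  5: (0,11) 1 'c'
  6: (11,12) 1 'c'
  7: (12,6) 1 'c'
  8: (6,14) 0 ''
  9: (14,17) 1 'd'
  10: (17,19) 0 ''
  11: (19,15) 1 'e'
  12: (15,13) 1 'e'
  13: (13,3) 1 'e'
  14: (3,7) 0 ''
  15: (7,10) 1 'f'
  16: (10,5) 2 'fc'
  17: (5,18) 1 'f'
  18: (18,9) 1 'f'
  19: (9,4) 3 'ffc'

[0, 0, 1, 1, 0, 1, 1, 1, 0, 1, 0, 1, 1, 1, 0, 1, 2, 1, 1, 3]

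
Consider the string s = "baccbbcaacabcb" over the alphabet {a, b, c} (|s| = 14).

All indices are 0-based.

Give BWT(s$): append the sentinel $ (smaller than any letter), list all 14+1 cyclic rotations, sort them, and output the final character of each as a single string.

bccabc$cbababca

rank  rotation         last
    0  $baccbbcaacabcb  b
    1  aacabcb$baccbbc  c
    2  abcb$baccbbcaac  c
    3  acabcb$baccbbca  a
    4  accbbcaacabcb$b  b
    5  b$baccbbcaacabc  c
    6  baccbbcaacabcb$  $
    7  bbcaacabcb$bacc  c
    8  bcaacabcb$baccb  b
    9  bcb$baccbbcaaca  a
   10  caacabcb$baccbb  b
   11  cabcb$baccbbcaa  a
   12  cb$baccbbcaacab  b
   13  cbbcaacabcb$bac  c
   14  ccbbcaacabcb$ba  a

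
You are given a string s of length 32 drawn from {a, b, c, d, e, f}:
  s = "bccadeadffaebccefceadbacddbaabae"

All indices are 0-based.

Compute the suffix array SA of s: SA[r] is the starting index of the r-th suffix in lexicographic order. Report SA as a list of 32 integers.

rank→(start, suffix):
  0 → (27, 'aabae')
  1 → (28, 'abae')
  2 → (22, 'acddbaabae')
  3 → (19, 'adbacddbaabae')
  4 → (3, 'adeadffaebccefceadbacddbaabae')
  5 → (6, 'adffaebccefceadbacddbaabae')
  6 → (30, 'ae')
  7 → (10, 'aebccefceadbacddbaabae')
  8 → (26, 'baabae')
  9 → (21, 'bacddbaabae')
  10 → (29, 'bae')
  11 → (0, 'bccadeadffaebccefceadbacddbaabae')
  12 → (12, 'bccefceadbacddbaabae')
  13 → (2, 'cadeadffaebccefceadbacddbaabae')
  14 → (1, 'ccadeadffaebccefceadbacddbaabae')
  15 → (13, 'ccefceadbacddbaabae')
  16 → (23, 'cddbaabae')
  17 → (17, 'ceadbacddbaabae')
  18 → (14, 'cefceadbacddbaabae')
  19 → (25, 'dbaabae')
  20 → (20, 'dbacddbaabae')
  21 → (24, 'ddbaabae')
  22 → (4, 'deadffaebccefceadbacddbaabae')
  23 → (7, 'dffaebccefceadbacddbaabae')
  24 → (31, 'e')
  25 → (18, 'eadbacddbaabae')
  26 → (5, 'eadffaebccefceadbacddbaabae')
  27 → (11, 'ebccefceadbacddbaabae')
  28 → (15, 'efceadbacddbaabae')
  29 → (9, 'faebccefceadbacddbaabae')
  30 → (16, 'fceadbacddbaabae')
  31 → (8, 'ffaebccefceadbacddbaabae')

[27, 28, 22, 19, 3, 6, 30, 10, 26, 21, 29, 0, 12, 2, 1, 13, 23, 17, 14, 25, 20, 24, 4, 7, 31, 18, 5, 11, 15, 9, 16, 8]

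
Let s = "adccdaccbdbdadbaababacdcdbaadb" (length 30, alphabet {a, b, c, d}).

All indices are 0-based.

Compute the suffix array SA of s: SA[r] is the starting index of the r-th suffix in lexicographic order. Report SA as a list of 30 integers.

sorted suffixes:
  #0 SA[0]=15  'aababacdcdbaadb'
  #1 SA[1]=26  'aadb'
  #2 SA[2]=16  'ababacdcdbaadb'
  #3 SA[3]=18  'abacdcdbaadb'
  #4 SA[4]=5  'accbdbdadbaababacdcdbaadb'
  #5 SA[5]=20  'acdcdbaadb'
  #6 SA[6]=27  'adb'
  #7 SA[7]=12  'adbaababacdcdbaadb'
  #8 SA[8]=0  'adccdaccbdbdadbaababacdcdbaadb'
  #9 SA[9]=29  'b'
  #10 SA[10]=14  'baababacdcdbaadb'
  #11 SA[11]=25  'baadb'
  #12 SA[12]=17  'babacdcdbaadb'
  #13 SA[13]=19  'bacdcdbaadb'
  #14 SA[14]=10  'bdadbaababacdcdbaadb'
  #15 SA[15]=8  'bdbdadbaababacdcdbaadb'
  #16 SA[16]=7  'cbdbdadbaababacdcdbaadb'
  #17 SA[17]=6  'ccbdbdadbaababacdcdbaadb'
  #18 SA[18]=2  'ccdaccbdbdadbaababacdcdbaadb'
  #19 SA[19]=3  'cdaccbdbdadbaababacdcdbaadb'
  #20 SA[20]=23  'cdbaadb'
  #21 SA[21]=21  'cdcdbaadb'
  #22 SA[22]=4  'daccbdbdadbaababacdcdbaadb'
  #23 SA[23]=11  'dadbaababacdcdbaadb'
  #24 SA[24]=28  'db'
  #25 SA[25]=13  'dbaababacdcdbaadb'
  #26 SA[26]=24  'dbaadb'
  #27 SA[27]=9  'dbdadbaababacdcdbaadb'
  #28 SA[28]=1  'dccdaccbdbdadbaababacdcdbaadb'
  #29 SA[29]=22  'dcdbaadb'

[15, 26, 16, 18, 5, 20, 27, 12, 0, 29, 14, 25, 17, 19, 10, 8, 7, 6, 2, 3, 23, 21, 4, 11, 28, 13, 24, 9, 1, 22]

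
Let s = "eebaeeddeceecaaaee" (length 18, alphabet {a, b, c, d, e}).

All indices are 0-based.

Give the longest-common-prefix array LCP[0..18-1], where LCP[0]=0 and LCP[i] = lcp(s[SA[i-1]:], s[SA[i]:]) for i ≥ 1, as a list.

rank | idx | suffix
   0 |  13 | aaaee
   1 |  14 | aaee
   2 |  15 | aee
   3 |   3 | aeeddeceecaaaee
   4 |   2 | baeeddeceecaaaee
   5 |  12 | caaaee
   6 |   9 | ceecaaaee
   7 |   6 | ddeceecaaaee
   8 |   7 | deceecaaaee
   9 |  17 | e
  10 |   1 | ebaeeddeceecaaaee
  11 |  11 | ecaaaee
  12 |   8 | eceecaaaee
  13 |   5 | eddeceecaaaee
  14 |  16 | ee
  15 |   0 | eebaeeddeceecaaaee
  16 |  10 | eecaaaee
  17 |   4 | eeddeceecaaaee

SA = [13, 14, 15, 3, 2, 12, 9, 6, 7, 17, 1, 11, 8, 5, 16, 0, 10, 4]
i: (SA[i-1],SA[i]) lcp shared
  1: (13,14) 2 'aa'
  2: (14,15) 1 'a'
  3: (15,3) 3 'aee'
  4: (3,2) 0 ''
  5: (2,12) 0 ''
  6: (12,9) 1 'c'
  7: (9,6) 0 ''
  8: (6,7) 1 'd'
  9: (7,17) 0 ''
  10: (17,1) 1 'e'
  11: (1,11) 1 'e'
  12: (11,8) 2 'ec'
  13: (8,5) 1 'e'
  14: (5,16) 1 'e'
  15: (16,0) 2 'ee'
  16: (0,10) 2 'ee'
  17: (10,4) 2 'ee'

[0, 2, 1, 3, 0, 0, 1, 0, 1, 0, 1, 1, 2, 1, 1, 2, 2, 2]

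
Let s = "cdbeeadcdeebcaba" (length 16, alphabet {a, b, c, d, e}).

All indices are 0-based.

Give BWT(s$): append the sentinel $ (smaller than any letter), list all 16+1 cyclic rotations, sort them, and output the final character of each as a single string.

rank  rotation           last
    0  $cdbeeadcdeebcaba  a
    1  a$cdbeeadcdeebcab  b
    2  aba$cdbeeadcdeebc  c
    3  adcdeebcaba$cdbee  e
    4  ba$cdbeeadcdeebca  a
    5  bcaba$cdbeeadcdee  e
    6  beeadcdeebcaba$cd  d
    7  caba$cdbeeadcdeeb  b
    8  cdbeeadcdeebcaba$  $
    9  cdeebcaba$cdbeead  d
   10  dbeeadcdeebcaba$c  c
   11  dcdeebcaba$cdbeea  a
   12  deebcaba$cdbeeadc  c
   13  eadcdeebcaba$cdbe  e
   14  ebcaba$cdbeeadcde  e
   15  eeadcdeebcaba$cdb  b
   16  eebcaba$cdbeeadcd  d

abceaedb$dcaceebd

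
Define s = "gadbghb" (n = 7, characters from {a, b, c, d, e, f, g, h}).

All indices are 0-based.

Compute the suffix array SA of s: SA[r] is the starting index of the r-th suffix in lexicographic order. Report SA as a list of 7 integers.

sorted suffixes:
  #0 SA[0]=1  'adbghb'
  #1 SA[1]=6  'b'
  #2 SA[2]=3  'bghb'
  #3 SA[3]=2  'dbghb'
  #4 SA[4]=0  'gadbghb'
  #5 SA[5]=4  'ghb'
  #6 SA[6]=5  'hb'

[1, 6, 3, 2, 0, 4, 5]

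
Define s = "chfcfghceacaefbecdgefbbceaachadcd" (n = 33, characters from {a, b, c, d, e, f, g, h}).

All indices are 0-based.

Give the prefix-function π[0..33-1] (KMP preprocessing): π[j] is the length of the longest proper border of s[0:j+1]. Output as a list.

[0, 0, 0, 1, 0, 0, 0, 1, 0, 0, 1, 0, 0, 0, 0, 0, 1, 0, 0, 0, 0, 0, 0, 1, 0, 0, 0, 1, 2, 0, 0, 1, 0]

π[0] = 0
j=1 s[j]='h': π[1]=0 (border '')
j=2 s[j]='f': π[2]=0 (border '')
j=3 s[j]='c': π[3]=1 (border 'c')
j=4 s[j]='f': k: 1→0; π[4]=0 (border '')
j=5 s[j]='g': π[5]=0 (border '')
j=6 s[j]='h': π[6]=0 (border '')
j=7 s[j]='c': π[7]=1 (border 'c')
j=8 s[j]='e': k: 1→0; π[8]=0 (border '')
j=9 s[j]='a': π[9]=0 (border '')
j=10 s[j]='c': π[10]=1 (border 'c')
j=11 s[j]='a': k: 1→0; π[11]=0 (border '')
j=12 s[j]='e': π[12]=0 (border '')
j=13 s[j]='f': π[13]=0 (border '')
j=14 s[j]='b': π[14]=0 (border '')
j=15 s[j]='e': π[15]=0 (border '')
j=16 s[j]='c': π[16]=1 (border 'c')
j=17 s[j]='d': k: 1→0; π[17]=0 (border '')
j=18 s[j]='g': π[18]=0 (border '')
j=19 s[j]='e': π[19]=0 (border '')
j=20 s[j]='f': π[20]=0 (border '')
j=21 s[j]='b': π[21]=0 (border '')
j=22 s[j]='b': π[22]=0 (border '')
j=23 s[j]='c': π[23]=1 (border 'c')
j=24 s[j]='e': k: 1→0; π[24]=0 (border '')
j=25 s[j]='a': π[25]=0 (border '')
j=26 s[j]='a': π[26]=0 (border '')
j=27 s[j]='c': π[27]=1 (border 'c')
j=28 s[j]='h': π[28]=2 (border 'ch')
j=29 s[j]='a': k: 2→0; π[29]=0 (border '')
j=30 s[j]='d': π[30]=0 (border '')
j=31 s[j]='c': π[31]=1 (border 'c')
j=32 s[j]='d': k: 1→0; π[32]=0 (border '')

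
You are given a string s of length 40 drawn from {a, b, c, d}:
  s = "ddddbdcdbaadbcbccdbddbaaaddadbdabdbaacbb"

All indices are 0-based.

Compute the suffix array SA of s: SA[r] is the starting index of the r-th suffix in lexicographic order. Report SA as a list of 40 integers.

rank | idx | suffix
   0 |  22 | aaaddadbdabdbaacbb
   1 |  35 | aacbb
   2 |   9 | aadbcbccdbddbaaaddadbdabdbaacbb
   3 |  23 | aaddadbdabdbaacbb
   4 |  31 | abdbaacbb
   5 |  36 | acbb
   6 |  10 | adbcbccdbddbaaaddadbdabdbaacbb
   7 |  27 | adbdabdbaacbb
   8 |  24 | addadbdabdbaacbb
   9 |  39 | b
  10 |  21 | baaaddadbdabdbaacbb
  11 |  34 | baacbb
  12 |   8 | baadbcbccdbddbaaaddadbdabdbaacbb
  13 |  38 | bb
  14 |  12 | bcbccdbddbaaaddadbdabdbaacbb
  15 |  14 | bccdbddbaaaddadbdabdbaacbb
  16 |  29 | bdabdbaacbb
  17 |  32 | bdbaacbb
  18 |   4 | bdcdbaadbcbccdbddbaaaddadbdabdbaacbb
  19 |  18 | bddbaaaddadbdabdbaacbb
  20 |  37 | cbb
  21 |  13 | cbccdbddbaaaddadbdabdbaacbb
  22 |  15 | ccdbddbaaaddadbdabdbaacbb
  23 |   6 | cdbaadbcbccdbddbaaaddadbdabdbaacbb
  24 |  16 | cdbddbaaaddadbdabdbaacbb
  25 |  30 | dabdbaacbb
  26 |  26 | dadbdabdbaacbb
  27 |  20 | dbaaaddadbdabdbaacbb
  28 |  33 | dbaacbb
  29 |   7 | dbaadbcbccdbddbaaaddadbdabdbaacbb
  30 |  11 | dbcbccdbddbaaaddadbdabdbaacbb
  31 |  28 | dbdabdbaacbb
  32 |   3 | dbdcdbaadbcbccdbddbaaaddadbdabdbaacbb
  33 |  17 | dbddbaaaddadbdabdbaacbb
  34 |   5 | dcdbaadbcbccdbddbaaaddadbdabdbaacbb
  35 |  25 | ddadbdabdbaacbb
  36 |  19 | ddbaaaddadbdabdbaacbb
  37 |   2 | ddbdcdbaadbcbccdbddbaaaddadbdabdbaacbb
  38 |   1 | dddbdcdbaadbcbccdbddbaaaddadbdabdbaacbb
  39 |   0 | ddddbdcdbaadbcbccdbddbaaaddadbdabdbaacbb

[22, 35, 9, 23, 31, 36, 10, 27, 24, 39, 21, 34, 8, 38, 12, 14, 29, 32, 4, 18, 37, 13, 15, 6, 16, 30, 26, 20, 33, 7, 11, 28, 3, 17, 5, 25, 19, 2, 1, 0]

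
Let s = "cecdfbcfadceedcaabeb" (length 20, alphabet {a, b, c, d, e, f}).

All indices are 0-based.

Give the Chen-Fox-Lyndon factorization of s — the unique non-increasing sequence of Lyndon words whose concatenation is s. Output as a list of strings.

["ce", "cdf", "bcf", "adceedc", "aabeb"]

emit factor 1: 'ce' (i=0, period=2)
emit factor 2: 'cdf' (i=2, period=3)
emit factor 3: 'bcf' (i=5, period=3)
emit factor 4: 'adceedc' (i=8, period=7)
emit factor 5: 'aabeb' (i=15, period=5)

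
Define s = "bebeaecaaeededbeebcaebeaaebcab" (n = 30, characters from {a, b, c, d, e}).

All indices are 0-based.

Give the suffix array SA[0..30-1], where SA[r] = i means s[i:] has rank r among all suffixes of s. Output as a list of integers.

[23, 7, 28, 24, 19, 4, 8, 29, 26, 17, 21, 2, 0, 14, 6, 27, 18, 13, 11, 22, 3, 25, 16, 20, 1, 5, 12, 10, 15, 9]

rank | idx | suffix
   0 |  23 | aaebcab
   1 |   7 | aaeededbeebcaebeaaebcab
   2 |  28 | ab
   3 |  24 | aebcab
   4 |  19 | aebeaaebcab
   5 |   4 | aecaaeededbeebcaebeaaebcab
   6 |   8 | aeededbeebcaebeaaebcab
   7 |  29 | b
   8 |  26 | bcab
   9 |  17 | bcaebeaaebcab
  10 |  21 | beaaebcab
  11 |   2 | beaecaaeededbeebcaebeaaebcab
  12 |   0 | bebeaecaaeededbeebcaebeaaebcab
  13 |  14 | beebcaebeaaebcab
  14 |   6 | caaeededbeebcaebeaaebcab
  15 |  27 | cab
  16 |  18 | caebeaaebcab
  17 |  13 | dbeebcaebeaaebcab
  18 |  11 | dedbeebcaebeaaebcab
  19 |  22 | eaaebcab
  20 |   3 | eaecaaeededbeebcaebeaaebcab
  21 |  25 | ebcab
  22 |  16 | ebcaebeaaebcab
  23 |  20 | ebeaaebcab
  24 |   1 | ebeaecaaeededbeebcaebeaaebcab
  25 |   5 | ecaaeededbeebcaebeaaebcab
  26 |  12 | edbeebcaebeaaebcab
  27 |  10 | ededbeebcaebeaaebcab
  28 |  15 | eebcaebeaaebcab
  29 |   9 | eededbeebcaebeaaebcab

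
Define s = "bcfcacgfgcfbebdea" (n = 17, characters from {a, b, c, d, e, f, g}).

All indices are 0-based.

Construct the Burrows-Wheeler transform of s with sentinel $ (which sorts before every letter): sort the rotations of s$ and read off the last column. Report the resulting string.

aec$effgbabdbccgfc

rank  rotation            last
    0  $bcfcacgfgcfbebdea  a
    1  a$bcfcacgfgcfbebde  e
    2  acgfgcfbebdea$bcfc  c
    3  bcfcacgfgcfbebdea$  $
    4  bdea$bcfcacgfgcfbe  e
    5  bebdea$bcfcacgfgcf  f
    6  cacgfgcfbebdea$bcf  f
    7  cfbebdea$bcfcacgfg  g
    8  cfcacgfgcfbebdea$b  b
    9  cgfgcfbebdea$bcfca  a
   10  dea$bcfcacgfgcfbeb  b
   11  ea$bcfcacgfgcfbebd  d
   12  ebdea$bcfcacgfgcfb  b
   13  fbebdea$bcfcacgfgc  c
   14  fcacgfgcfbebdea$bc  c
   15  fgcfbebdea$bcfcacg  g
   16  gcfbebdea$bcfcacgf  f
   17  gfgcfbebdea$bcfcac  c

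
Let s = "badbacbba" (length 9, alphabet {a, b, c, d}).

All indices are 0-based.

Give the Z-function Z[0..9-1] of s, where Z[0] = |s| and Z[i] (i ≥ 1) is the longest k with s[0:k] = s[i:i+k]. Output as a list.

[9, 0, 0, 2, 0, 0, 1, 2, 0]

Z[0]=9
i=1: fresh scan; Z[1]=0
i=2: fresh scan; Z[2]=0
i=3: fresh scan; Z[3]=2 grow→box=[3,5)
i=4: min(r-i=1, Z[1]=0)=0; Z[4]=0
i=5: fresh scan; Z[5]=0
i=6: fresh scan; Z[6]=1 grow→box=[6,7)
i=7: fresh scan; Z[7]=2 grow→box=[7,9)
i=8: min(r-i=1, Z[1]=0)=0; Z[8]=0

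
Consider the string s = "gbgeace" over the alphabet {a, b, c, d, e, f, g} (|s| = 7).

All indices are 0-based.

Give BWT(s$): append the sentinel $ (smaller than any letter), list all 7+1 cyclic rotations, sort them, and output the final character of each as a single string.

rank  rotation  last
    0  $gbgeace  e
    1  ace$gbge  e
    2  bgeace$g  g
    3  ce$gbgea  a
    4  e$gbgeac  c
    5  eace$gbg  g
    6  gbgeace$  $
    7  geace$gb  b

eegacg$b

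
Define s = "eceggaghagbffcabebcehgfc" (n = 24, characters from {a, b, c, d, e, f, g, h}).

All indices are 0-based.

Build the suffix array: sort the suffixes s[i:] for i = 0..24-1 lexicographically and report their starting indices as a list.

rank→(start, suffix):
  0 → (14, 'abebcehgfc')
  1 → (8, 'agbffcabebcehgfc')
  2 → (5, 'aghagbffcabebcehgfc')
  3 → (17, 'bcehgfc')
  4 → (15, 'bebcehgfc')
  5 → (10, 'bffcabebcehgfc')
  6 → (23, 'c')
  7 → (13, 'cabebcehgfc')
  8 → (1, 'ceggaghagbffcabebcehgfc')
  9 → (18, 'cehgfc')
  10 → (16, 'ebcehgfc')
  11 → (0, 'eceggaghagbffcabebcehgfc')
  12 → (2, 'eggaghagbffcabebcehgfc')
  13 → (19, 'ehgfc')
  14 → (22, 'fc')
  15 → (12, 'fcabebcehgfc')
  16 → (11, 'ffcabebcehgfc')
  17 → (4, 'gaghagbffcabebcehgfc')
  18 → (9, 'gbffcabebcehgfc')
  19 → (21, 'gfc')
  20 → (3, 'ggaghagbffcabebcehgfc')
  21 → (6, 'ghagbffcabebcehgfc')
  22 → (7, 'hagbffcabebcehgfc')
  23 → (20, 'hgfc')

[14, 8, 5, 17, 15, 10, 23, 13, 1, 18, 16, 0, 2, 19, 22, 12, 11, 4, 9, 21, 3, 6, 7, 20]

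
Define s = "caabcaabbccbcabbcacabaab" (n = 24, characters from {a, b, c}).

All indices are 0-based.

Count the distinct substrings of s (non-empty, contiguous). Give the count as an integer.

sorted suffixes:
  #0 SA[0]=21  'aab'
  #1 SA[1]=5  'aabbccbcabbcacabaab'
  #2 SA[2]=1  'aabcaabbccbcabbcacabaab'
  #3 SA[3]=22  'ab'
  #4 SA[4]=19  'abaab'
  #5 SA[5]=13  'abbcacabaab'
  #6 SA[6]=6  'abbccbcabbcacabaab'
  #7 SA[7]=2  'abcaabbccbcabbcacabaab'
  #8 SA[8]=17  'acabaab'
  #9 SA[9]=23  'b'
  #10 SA[10]=20  'baab'
  #11 SA[11]=14  'bbcacabaab'
  #12 SA[12]=7  'bbccbcabbcacabaab'
  #13 SA[13]=3  'bcaabbccbcabbcacabaab'
  #14 SA[14]=11  'bcabbcacabaab'
  #15 SA[15]=15  'bcacabaab'
  #16 SA[16]=8  'bccbcabbcacabaab'
  #17 SA[17]=4  'caabbccbcabbcacabaab'
  #18 SA[18]=0  'caabcaabbccbcabbcacabaab'
  #19 SA[19]=18  'cabaab'
  #20 SA[20]=12  'cabbcacabaab'
  #21 SA[21]=16  'cacabaab'
  #22 SA[22]=10  'cbcabbcacabaab'
  #23 SA[23]=9  'ccbcabbcacabaab'

SA = [21, 5, 1, 22, 19, 13, 6, 2, 17, 23, 20, 14, 7, 3, 11, 15, 8, 4, 0, 18, 12, 16, 10, 9]
i: (SA[i-1],SA[i]) lcp shared
  1: (21,5) 3 'aab'
  2: (5,1) 3 'aab'
  3: (1,22) 1 'a'
  4: (22,19) 2 'ab'
  5: (19,13) 2 'ab'
  6: (13,6) 4 'abbc'
  7: (6,2) 2 'ab'
  8: (2,17) 1 'a'
  9: (17,23) 0 ''
  10: (23,20) 1 'b'
  11: (20,14) 1 'b'
  12: (14,7) 3 'bbc'
  13: (7,3) 1 'b'
  14: (3,11) 3 'bca'
  15: (11,15) 3 'bca'
  16: (15,8) 2 'bc'
  17: (8,4) 0 ''
  18: (4,0) 4 'caab'
  19: (0,18) 2 'ca'
  20: (18,12) 3 'cab'
  21: (12,16) 2 'ca'
  22: (16,10) 1 'c'
  23: (10,9) 1 'c'

n(n+1)/2 = 24·25/2 = 300
Σ LCP = 0 + 3 + 3 + 1 + 2 + 2 + 4 + 2 + 1 + 0 + 1 + 1 + 3 + 1 + 3 + 3 + 2 + 0 + 4 + 2 + 3 + 2 + 1 + 1 = 45
distinct = 300 − 45 = 255

255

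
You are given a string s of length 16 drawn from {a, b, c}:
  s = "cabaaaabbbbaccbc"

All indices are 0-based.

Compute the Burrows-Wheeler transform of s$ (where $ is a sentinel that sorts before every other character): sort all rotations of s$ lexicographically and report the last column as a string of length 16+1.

rank  rotation           last
    0  $cabaaaabbbbaccbc  c
    1  aaaabbbbaccbc$cab  b
    2  aaabbbbaccbc$caba  a
    3  aabbbbaccbc$cabaa  a
    4  abaaaabbbbaccbc$c  c
    5  abbbbaccbc$cabaaa  a
    6  accbc$cabaaaabbbb  b
    7  baaaabbbbaccbc$ca  a
    8  baccbc$cabaaaabbb  b
    9  bbaccbc$cabaaaabb  b
   10  bbbaccbc$cabaaaab  b
   11  bbbbaccbc$cabaaaa  a
   12  bc$cabaaaabbbbacc  c
   13  c$cabaaaabbbbaccb  b
   14  cabaaaabbbbaccbc$  $
   15  cbc$cabaaaabbbbac  c
   16  ccbc$cabaaaabbbba  a

cbaacababbbacb$ca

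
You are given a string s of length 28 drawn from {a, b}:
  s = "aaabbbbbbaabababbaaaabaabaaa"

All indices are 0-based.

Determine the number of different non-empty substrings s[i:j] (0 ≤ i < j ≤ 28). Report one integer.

326

rank | idx | suffix
   0 |  27 | a
   1 |  26 | aa
   2 |  25 | aaa
   3 |  17 | aaaabaabaaa
   4 |  18 | aaabaabaaa
   5 |   0 | aaabbbbbbaabababbaaaabaabaaa
   6 |  22 | aabaaa
   7 |  19 | aabaabaaa
   8 |   9 | aabababbaaaabaabaaa
   9 |   1 | aabbbbbbaabababbaaaabaabaaa
  10 |  23 | abaaa
  11 |  20 | abaabaaa
  12 |  10 | abababbaaaabaabaaa
  13 |  12 | ababbaaaabaabaaa
  14 |  14 | abbaaaabaabaaa
  15 |   2 | abbbbbbaabababbaaaabaabaaa
  16 |  24 | baaa
  17 |  16 | baaaabaabaaa
  18 |  21 | baabaaa
  19 |   8 | baabababbaaaabaabaaa
  20 |  11 | bababbaaaabaabaaa
  21 |  13 | babbaaaabaabaaa
  22 |  15 | bbaaaabaabaaa
  23 |   7 | bbaabababbaaaabaabaaa
  24 |   6 | bbbaabababbaaaabaabaaa
  25 |   5 | bbbbaabababbaaaabaabaaa
  26 |   4 | bbbbbaabababbaaaabaabaaa
  27 |   3 | bbbbbbaabababbaaaabaabaaa

SA = [27, 26, 25, 17, 18, 0, 22, 19, 9, 1, 23, 20, 10, 12, 14, 2, 24, 16, 21, 8, 11, 13, 15, 7, 6, 5, 4, 3]
[i] adj suffixes → lcp
  [1] 27/26 → 1 ('a')
  [2] 26/25 → 2 ('aa')
  [3] 25/17 → 3 ('aaa')
  [4] 17/18 → 3 ('aaa')
  [5] 18/0 → 4 ('aaab')
  [6] 0/22 → 2 ('aa')
  [7] 22/19 → 5 ('aabaa')
  [8] 19/9 → 4 ('aaba')
  [9] 9/1 → 3 ('aab')
  [10] 1/23 → 1 ('a')
  [11] 23/20 → 4 ('abaa')
  [12] 20/10 → 3 ('aba')
  [13] 10/12 → 4 ('abab')
  [14] 12/14 → 2 ('ab')
  [15] 14/2 → 3 ('abb')
  [16] 2/24 → 0 ('')
  [17] 24/16 → 4 ('baaa')
  [18] 16/21 → 3 ('baa')
  [19] 21/8 → 5 ('baaba')
  [20] 8/11 → 2 ('ba')
  [21] 11/13 → 3 ('bab')
  [22] 13/15 → 1 ('b')
  [23] 15/7 → 4 ('bbaa')
  [24] 7/6 → 2 ('bb')
  [25] 6/5 → 3 ('bbb')
  [26] 5/4 → 4 ('bbbb')
  [27] 4/3 → 5 ('bbbbb')

n(n+1)/2 = 28·29/2 = 406
Σ LCP = 0 + 1 + 2 + 3 + 3 + 4 + 2 + 5 + 4 + 3 + 1 + 4 + 3 + 4 + 2 + 3 + 0 + 4 + 3 + 5 + 2 + 3 + 1 + 4 + 2 + 3 + 4 + 5 = 80
distinct = 406 − 80 = 326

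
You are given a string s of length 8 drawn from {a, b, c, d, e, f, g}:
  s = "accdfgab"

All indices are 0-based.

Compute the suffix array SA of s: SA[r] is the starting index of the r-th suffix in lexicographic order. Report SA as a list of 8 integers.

[6, 0, 7, 1, 2, 3, 4, 5]

rank | idx | suffix
   0 |   6 | ab
   1 |   0 | accdfgab
   2 |   7 | b
   3 |   1 | ccdfgab
   4 |   2 | cdfgab
   5 |   3 | dfgab
   6 |   4 | fgab
   7 |   5 | gab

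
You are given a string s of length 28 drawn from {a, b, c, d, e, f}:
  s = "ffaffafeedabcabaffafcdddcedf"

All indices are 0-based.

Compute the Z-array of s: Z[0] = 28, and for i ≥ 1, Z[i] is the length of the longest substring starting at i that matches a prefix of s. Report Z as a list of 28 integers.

[28, 1, 0, 4, 1, 0, 1, 0, 0, 0, 0, 0, 0, 0, 0, 0, 4, 1, 0, 1, 0, 0, 0, 0, 0, 0, 0, 1]

Z[0]=28
i=1: fresh scan; Z[1]=1 scan→box=[1,2)
i=2: fresh scan; Z[2]=0
i=3: fresh scan; Z[3]=4 scan→box=[3,7)
i=4: min(r-i=3, Z[1]=1)=1; Z[4]=1
i=5: min(r-i=2, Z[2]=0)=0; Z[5]=0
i=6: min(r-i=1, Z[3]=4)=1; Z[6]=1
i=7: fresh scan; Z[7]=0
i=8: fresh scan; Z[8]=0
i=9: fresh scan; Z[9]=0
i=10: fresh scan; Z[10]=0
i=11: fresh scan; Z[11]=0
i=12: fresh scan; Z[12]=0
i=13: fresh scan; Z[13]=0
i=14: fresh scan; Z[14]=0
i=15: fresh scan; Z[15]=0
i=16: fresh scan; Z[16]=4 scan→box=[16,20)
i=17: min(r-i=3, Z[1]=1)=1; Z[17]=1
i=18: min(r-i=2, Z[2]=0)=0; Z[18]=0
i=19: min(r-i=1, Z[3]=4)=1; Z[19]=1
i=20: fresh scan; Z[20]=0
i=21: fresh scan; Z[21]=0
i=22: fresh scan; Z[22]=0
i=23: fresh scan; Z[23]=0
i=24: fresh scan; Z[24]=0
i=25: fresh scan; Z[25]=0
i=26: fresh scan; Z[26]=0
i=27: fresh scan; Z[27]=1 scan→box=[27,28)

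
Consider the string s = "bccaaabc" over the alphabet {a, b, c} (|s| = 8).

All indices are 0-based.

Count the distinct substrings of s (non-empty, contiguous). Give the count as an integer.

29

sorted suffixes:
  #0 SA[0]=3  'aaabc'
  #1 SA[1]=4  'aabc'
  #2 SA[2]=5  'abc'
  #3 SA[3]=6  'bc'
  #4 SA[4]=0  'bccaaabc'
  #5 SA[5]=7  'c'
  #6 SA[6]=2  'caaabc'
  #7 SA[7]=1  'ccaaabc'

SA = [3, 4, 5, 6, 0, 7, 2, 1]
rank  pair      lcp
   1  s[3:],s[4:]  2  'aa'
   2  s[4:],s[5:]  1  'a'
   3  s[5:],s[6:]  0  ''
   4  s[6:],s[0:]  2  'bc'
   5  s[0:],s[7:]  0  ''
   6  s[7:],s[2:]  1  'c'
   7  s[2:],s[1:]  1  'c'

n(n+1)/2 = 8·9/2 = 36
Σ LCP = 0 + 2 + 1 + 0 + 2 + 0 + 1 + 1 = 7
distinct = 36 − 7 = 29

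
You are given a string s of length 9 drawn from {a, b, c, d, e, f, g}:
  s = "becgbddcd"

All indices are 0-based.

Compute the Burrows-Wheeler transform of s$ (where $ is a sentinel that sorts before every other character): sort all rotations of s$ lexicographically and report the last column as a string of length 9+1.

dg$decdbbc

rank  rotation    last
    0  $becgbddcd  d
    1  bddcd$becg  g
    2  becgbddcd$  $
    3  cd$becgbdd  d
    4  cgbddcd$be  e
    5  d$becgbddc  c
    6  dcd$becgbd  d
    7  ddcd$becgb  b
    8  ecgbddcd$b  b
    9  gbddcd$bec  c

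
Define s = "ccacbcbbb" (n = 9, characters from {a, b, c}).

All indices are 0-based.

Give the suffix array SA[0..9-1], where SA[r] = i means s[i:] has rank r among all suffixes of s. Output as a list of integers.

rank→(start, suffix):
  0 → (2, 'acbcbbb')
  1 → (8, 'b')
  2 → (7, 'bb')
  3 → (6, 'bbb')
  4 → (4, 'bcbbb')
  5 → (1, 'cacbcbbb')
  6 → (5, 'cbbb')
  7 → (3, 'cbcbbb')
  8 → (0, 'ccacbcbbb')

[2, 8, 7, 6, 4, 1, 5, 3, 0]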